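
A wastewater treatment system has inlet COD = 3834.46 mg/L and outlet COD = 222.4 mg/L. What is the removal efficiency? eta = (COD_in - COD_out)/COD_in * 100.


eta = (COD_in - COD_out) / COD_in * 100
= (3834.46 - 222.4) / 3834.46 * 100
= 94.2000%

94.2000%


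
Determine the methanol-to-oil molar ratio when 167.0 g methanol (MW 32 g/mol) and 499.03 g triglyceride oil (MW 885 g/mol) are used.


Molar ratio = n_MeOH / n_oil = (MeOH/32) / (oil/885) = (MeOH * 885) / (32 * oil)
= (167.0 * 885) / (32 * 499.03)
= 9.2551

9.2551


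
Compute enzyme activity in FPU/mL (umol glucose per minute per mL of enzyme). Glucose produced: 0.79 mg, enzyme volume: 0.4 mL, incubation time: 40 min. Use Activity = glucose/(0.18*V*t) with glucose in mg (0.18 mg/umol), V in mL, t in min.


Activity = glucose_mg / (0.18 mg/umol * V_mL * t_min)
= 0.79 / (0.18 * 0.4 * 40)
= 0.2743 FPU/mL

0.2743 FPU/mL


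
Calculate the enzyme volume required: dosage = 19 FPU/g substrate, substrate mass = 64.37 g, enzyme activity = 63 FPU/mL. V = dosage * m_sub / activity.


V = dosage * m_sub / activity
V = 19 * 64.37 / 63
V = 19.4132 mL

19.4132 mL


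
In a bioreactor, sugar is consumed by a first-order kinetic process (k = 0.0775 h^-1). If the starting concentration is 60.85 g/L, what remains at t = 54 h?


S = S0 * exp(-k * t)
S = 60.85 * exp(-0.0775 * 54)
S = 0.9263 g/L

0.9263 g/L


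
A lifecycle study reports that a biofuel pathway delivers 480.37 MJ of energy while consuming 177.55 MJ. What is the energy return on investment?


EROI = E_out / E_in
= 480.37 / 177.55
= 2.7055

2.7055


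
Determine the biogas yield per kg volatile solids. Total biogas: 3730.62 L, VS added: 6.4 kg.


Y = V / VS
= 3730.62 / 6.4
= 582.9094 L/kg VS

582.9094 L/kg VS


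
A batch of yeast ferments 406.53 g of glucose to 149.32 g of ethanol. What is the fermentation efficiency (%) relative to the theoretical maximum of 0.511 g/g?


Fermentation efficiency = (actual / (0.511 * glucose)) * 100
= (149.32 / (0.511 * 406.53)) * 100
= 71.8794%

71.8794%


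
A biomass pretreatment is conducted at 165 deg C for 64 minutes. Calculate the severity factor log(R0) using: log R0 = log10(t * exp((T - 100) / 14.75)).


logR0 = log10(t * exp((T - 100) / 14.75))
= log10(64 * exp((165 - 100) / 14.75))
= 3.7200

3.7200


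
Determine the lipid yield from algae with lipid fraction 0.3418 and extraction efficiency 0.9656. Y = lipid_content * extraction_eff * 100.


Y = lipid_content * extraction_eff * 100
= 0.3418 * 0.9656 * 100
= 33.0042%

33.0042%


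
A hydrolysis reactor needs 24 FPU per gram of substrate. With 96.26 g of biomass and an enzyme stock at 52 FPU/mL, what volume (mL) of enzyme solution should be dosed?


V = dosage * m_sub / activity
V = 24 * 96.26 / 52
V = 44.4277 mL

44.4277 mL


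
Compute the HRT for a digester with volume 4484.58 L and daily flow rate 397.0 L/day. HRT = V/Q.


HRT = V / Q
= 4484.58 / 397.0
= 11.2962 days

11.2962 days


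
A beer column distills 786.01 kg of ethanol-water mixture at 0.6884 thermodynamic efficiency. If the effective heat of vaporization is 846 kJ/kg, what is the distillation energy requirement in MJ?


E = m * 846 / (eta * 1000)
= 786.01 * 846 / (0.6884 * 1000)
= 965.9565 MJ

965.9565 MJ


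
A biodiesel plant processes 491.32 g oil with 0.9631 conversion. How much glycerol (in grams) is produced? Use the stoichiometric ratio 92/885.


glycerol = oil * conv * (92/885)
= 491.32 * 0.9631 * 92 / 885
= 49.1904 g

49.1904 g


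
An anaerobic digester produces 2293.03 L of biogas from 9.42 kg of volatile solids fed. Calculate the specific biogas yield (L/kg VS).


Y = V / VS
= 2293.03 / 9.42
= 243.4214 L/kg VS

243.4214 L/kg VS


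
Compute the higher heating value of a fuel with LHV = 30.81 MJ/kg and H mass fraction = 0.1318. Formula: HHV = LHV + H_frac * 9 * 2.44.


HHV = LHV + H_frac * 9 * 2.44
= 30.81 + 0.1318 * 9 * 2.44
= 33.7043 MJ/kg

33.7043 MJ/kg


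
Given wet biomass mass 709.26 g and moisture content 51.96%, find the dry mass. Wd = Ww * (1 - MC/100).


Wd = Ww * (1 - MC/100)
= 709.26 * (1 - 51.96/100)
= 340.7285 g

340.7285 g


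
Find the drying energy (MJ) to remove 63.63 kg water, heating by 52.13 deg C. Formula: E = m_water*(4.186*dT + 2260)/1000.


E = m_water * (4.186 * dT + 2260) / 1000
= 63.63 * (4.186 * 52.13 + 2260) / 1000
= 157.6889 MJ

157.6889 MJ


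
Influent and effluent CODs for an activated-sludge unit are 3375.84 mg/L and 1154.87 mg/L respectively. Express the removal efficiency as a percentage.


eta = (COD_in - COD_out) / COD_in * 100
= (3375.84 - 1154.87) / 3375.84 * 100
= 65.7901%

65.7901%


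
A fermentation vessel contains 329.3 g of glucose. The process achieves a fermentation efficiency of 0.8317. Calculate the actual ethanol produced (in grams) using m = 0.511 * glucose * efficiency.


Actual ethanol: m = 0.511 * 329.3 * 0.8317
m = 139.9521 g

139.9521 g


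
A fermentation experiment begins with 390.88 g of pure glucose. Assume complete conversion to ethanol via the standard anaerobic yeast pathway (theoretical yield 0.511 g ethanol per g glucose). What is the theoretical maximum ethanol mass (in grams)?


Theoretical ethanol yield: m_EtOH = 0.511 * m_glucose
m_EtOH = 0.511 * 390.88 = 199.7397 g

199.7397 g


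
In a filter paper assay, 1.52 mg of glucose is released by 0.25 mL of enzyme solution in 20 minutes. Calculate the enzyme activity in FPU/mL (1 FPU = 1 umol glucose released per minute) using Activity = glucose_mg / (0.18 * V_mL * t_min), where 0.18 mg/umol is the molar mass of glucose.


Activity = glucose_mg / (0.18 mg/umol * V_mL * t_min)
= 1.52 / (0.18 * 0.25 * 20)
= 1.6889 FPU/mL

1.6889 FPU/mL


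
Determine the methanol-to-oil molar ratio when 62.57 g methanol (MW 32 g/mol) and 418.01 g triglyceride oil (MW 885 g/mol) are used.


Molar ratio = n_MeOH / n_oil = (MeOH/32) / (oil/885) = (MeOH * 885) / (32 * oil)
= (62.57 * 885) / (32 * 418.01)
= 4.1397

4.1397


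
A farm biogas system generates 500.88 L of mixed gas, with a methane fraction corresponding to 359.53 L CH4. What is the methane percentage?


CH4% = V_CH4 / V_total * 100
= 359.53 / 500.88 * 100
= 71.7797%

71.7797%


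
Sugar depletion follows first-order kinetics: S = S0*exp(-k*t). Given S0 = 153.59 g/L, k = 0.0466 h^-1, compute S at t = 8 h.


S = S0 * exp(-k * t)
S = 153.59 * exp(-0.0466 * 8)
S = 105.7932 g/L

105.7932 g/L


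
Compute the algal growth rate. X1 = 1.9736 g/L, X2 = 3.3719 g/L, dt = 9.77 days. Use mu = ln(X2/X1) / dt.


mu = ln(X2/X1) / dt
= ln(3.3719/1.9736) / 9.77
= 0.0548 per day

0.0548 per day


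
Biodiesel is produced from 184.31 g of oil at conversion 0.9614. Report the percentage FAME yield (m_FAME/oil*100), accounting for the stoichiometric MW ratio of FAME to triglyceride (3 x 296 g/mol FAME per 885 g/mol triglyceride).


m_FAME = oil * conv * (3 * 296 / 885) = oil * conv * (888/885)
= 184.31 * 0.9614 * 888 / 885
= 177.7963 g
Y = m_FAME / oil * 100 = conv * (888/885) * 100
= 0.9614 * 888 / 885 * 100
= 96.47%

96.47%


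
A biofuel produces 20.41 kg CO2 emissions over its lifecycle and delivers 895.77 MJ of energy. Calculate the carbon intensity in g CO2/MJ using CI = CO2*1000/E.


CI = CO2 * 1000 / E
= 20.41 * 1000 / 895.77
= 22.7849 g CO2/MJ

22.7849 g CO2/MJ


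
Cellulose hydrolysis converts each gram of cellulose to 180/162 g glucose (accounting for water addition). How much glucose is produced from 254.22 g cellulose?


glucose = cellulose * 180/162
= 254.22 * 180/162
= 282.4667 g

282.4667 g


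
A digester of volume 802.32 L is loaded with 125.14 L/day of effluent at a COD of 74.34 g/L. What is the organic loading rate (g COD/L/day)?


OLR = Q * S / V
= 125.14 * 74.34 / 802.32
= 11.5950 g/L/day

11.5950 g/L/day


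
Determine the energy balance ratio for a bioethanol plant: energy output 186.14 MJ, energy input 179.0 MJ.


EROI = E_out / E_in
= 186.14 / 179.0
= 1.0399

1.0399


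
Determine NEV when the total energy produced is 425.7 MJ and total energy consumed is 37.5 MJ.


NEV = E_out - E_in
= 425.7 - 37.5
= 388.2000 MJ

388.2000 MJ


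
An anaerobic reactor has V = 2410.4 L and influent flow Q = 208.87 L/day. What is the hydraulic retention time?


HRT = V / Q
= 2410.4 / 208.87
= 11.5402 days

11.5402 days


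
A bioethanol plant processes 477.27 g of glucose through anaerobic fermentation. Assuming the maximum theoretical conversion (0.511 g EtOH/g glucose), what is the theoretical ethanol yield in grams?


Theoretical ethanol yield: m_EtOH = 0.511 * m_glucose
m_EtOH = 0.511 * 477.27 = 243.8850 g

243.8850 g


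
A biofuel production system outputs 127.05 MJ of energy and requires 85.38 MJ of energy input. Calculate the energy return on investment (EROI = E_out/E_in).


EROI = E_out / E_in
= 127.05 / 85.38
= 1.4881

1.4881


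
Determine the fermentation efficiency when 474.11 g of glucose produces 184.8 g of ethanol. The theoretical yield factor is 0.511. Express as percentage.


Fermentation efficiency = (actual / (0.511 * glucose)) * 100
= (184.8 / (0.511 * 474.11)) * 100
= 76.2785%

76.2785%


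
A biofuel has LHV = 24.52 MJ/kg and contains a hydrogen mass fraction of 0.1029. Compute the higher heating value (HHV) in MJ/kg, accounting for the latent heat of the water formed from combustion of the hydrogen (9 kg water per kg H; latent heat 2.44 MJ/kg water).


HHV = LHV + H_frac * 9 * 2.44
= 24.52 + 0.1029 * 9 * 2.44
= 26.7797 MJ/kg

26.7797 MJ/kg


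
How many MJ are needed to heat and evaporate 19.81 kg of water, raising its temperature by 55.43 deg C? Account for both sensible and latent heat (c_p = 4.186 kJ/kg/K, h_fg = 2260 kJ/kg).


E = m_water * (4.186 * dT + 2260) / 1000
= 19.81 * (4.186 * 55.43 + 2260) / 1000
= 49.3671 MJ

49.3671 MJ


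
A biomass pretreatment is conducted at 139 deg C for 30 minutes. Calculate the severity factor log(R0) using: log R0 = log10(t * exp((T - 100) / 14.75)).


logR0 = log10(t * exp((T - 100) / 14.75))
= log10(30 * exp((139 - 100) / 14.75))
= 2.6254

2.6254


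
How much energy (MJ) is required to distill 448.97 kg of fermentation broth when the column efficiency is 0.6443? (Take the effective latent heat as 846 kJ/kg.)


E = m * 846 / (eta * 1000)
= 448.97 * 846 / (0.6443 * 1000)
= 589.5214 MJ

589.5214 MJ


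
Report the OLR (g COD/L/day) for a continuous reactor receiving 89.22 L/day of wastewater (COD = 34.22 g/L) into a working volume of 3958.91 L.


OLR = Q * S / V
= 89.22 * 34.22 / 3958.91
= 0.7712 g/L/day

0.7712 g/L/day


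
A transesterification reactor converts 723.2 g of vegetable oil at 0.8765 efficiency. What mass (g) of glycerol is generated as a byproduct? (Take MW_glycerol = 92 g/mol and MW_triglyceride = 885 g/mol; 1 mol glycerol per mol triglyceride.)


glycerol = oil * conv * (92/885)
= 723.2 * 0.8765 * 92 / 885
= 65.8954 g

65.8954 g


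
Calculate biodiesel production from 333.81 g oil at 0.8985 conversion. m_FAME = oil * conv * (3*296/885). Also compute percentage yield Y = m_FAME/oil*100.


m_FAME = oil * conv * (3 * 296 / 885) = oil * conv * (888/885)
= 333.81 * 0.8985 * 888 / 885
= 300.9450 g
Y = m_FAME / oil * 100 = conv * (888/885) * 100
= 0.8985 * 888 / 885 * 100
= 90.15%

300.9450 g FAME; Y = 90.15%


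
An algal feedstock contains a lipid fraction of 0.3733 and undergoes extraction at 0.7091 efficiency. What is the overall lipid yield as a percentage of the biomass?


Y = lipid_content * extraction_eff * 100
= 0.3733 * 0.7091 * 100
= 26.4707%

26.4707%


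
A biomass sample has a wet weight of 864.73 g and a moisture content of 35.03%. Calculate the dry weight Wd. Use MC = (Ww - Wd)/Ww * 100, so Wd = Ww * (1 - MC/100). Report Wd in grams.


Wd = Ww * (1 - MC/100)
= 864.73 * (1 - 35.03/100)
= 561.8151 g

561.8151 g


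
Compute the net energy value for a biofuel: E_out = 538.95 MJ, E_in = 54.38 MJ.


NEV = E_out - E_in
= 538.95 - 54.38
= 484.5700 MJ

484.5700 MJ


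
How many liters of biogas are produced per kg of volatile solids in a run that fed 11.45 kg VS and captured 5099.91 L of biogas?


Y = V / VS
= 5099.91 / 11.45
= 445.4070 L/kg VS

445.4070 L/kg VS


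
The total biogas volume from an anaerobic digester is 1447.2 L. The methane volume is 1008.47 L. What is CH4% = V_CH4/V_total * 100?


CH4% = V_CH4 / V_total * 100
= 1008.47 / 1447.2 * 100
= 69.6842%

69.6842%


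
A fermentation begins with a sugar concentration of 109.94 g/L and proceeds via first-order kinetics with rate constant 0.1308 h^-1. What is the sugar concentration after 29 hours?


S = S0 * exp(-k * t)
S = 109.94 * exp(-0.1308 * 29)
S = 2.4762 g/L

2.4762 g/L


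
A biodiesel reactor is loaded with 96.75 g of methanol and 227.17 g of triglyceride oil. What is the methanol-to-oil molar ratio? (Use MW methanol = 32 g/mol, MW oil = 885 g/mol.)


Molar ratio = n_MeOH / n_oil = (MeOH/32) / (oil/885) = (MeOH * 885) / (32 * oil)
= (96.75 * 885) / (32 * 227.17)
= 11.7786

11.7786


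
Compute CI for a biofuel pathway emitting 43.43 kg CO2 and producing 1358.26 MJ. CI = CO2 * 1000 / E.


CI = CO2 * 1000 / E
= 43.43 * 1000 / 1358.26
= 31.9747 g CO2/MJ

31.9747 g CO2/MJ


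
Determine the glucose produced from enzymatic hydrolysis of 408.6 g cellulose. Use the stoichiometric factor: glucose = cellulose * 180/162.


glucose = cellulose * 180/162
= 408.6 * 180/162
= 454.0000 g

454.0000 g


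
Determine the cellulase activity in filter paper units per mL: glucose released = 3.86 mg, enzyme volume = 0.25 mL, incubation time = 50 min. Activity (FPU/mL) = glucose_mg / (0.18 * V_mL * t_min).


Activity = glucose_mg / (0.18 mg/umol * V_mL * t_min)
= 3.86 / (0.18 * 0.25 * 50)
= 1.7156 FPU/mL

1.7156 FPU/mL


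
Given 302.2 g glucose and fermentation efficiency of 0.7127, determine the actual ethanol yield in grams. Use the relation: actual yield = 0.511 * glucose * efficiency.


Actual ethanol: m = 0.511 * 302.2 * 0.7127
m = 110.0581 g

110.0581 g


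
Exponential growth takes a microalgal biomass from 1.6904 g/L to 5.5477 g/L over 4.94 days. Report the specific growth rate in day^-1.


mu = ln(X2/X1) / dt
= ln(5.5477/1.6904) / 4.94
= 0.2406 per day

0.2406 per day


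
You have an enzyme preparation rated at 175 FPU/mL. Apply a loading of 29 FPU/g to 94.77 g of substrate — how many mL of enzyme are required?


V = dosage * m_sub / activity
V = 29 * 94.77 / 175
V = 15.7047 mL

15.7047 mL


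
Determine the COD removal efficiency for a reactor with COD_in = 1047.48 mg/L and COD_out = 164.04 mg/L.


eta = (COD_in - COD_out) / COD_in * 100
= (1047.48 - 164.04) / 1047.48 * 100
= 84.3396%

84.3396%


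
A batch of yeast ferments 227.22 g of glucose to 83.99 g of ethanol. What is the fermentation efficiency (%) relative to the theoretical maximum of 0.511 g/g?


Fermentation efficiency = (actual / (0.511 * glucose)) * 100
= (83.99 / (0.511 * 227.22)) * 100
= 72.3369%

72.3369%


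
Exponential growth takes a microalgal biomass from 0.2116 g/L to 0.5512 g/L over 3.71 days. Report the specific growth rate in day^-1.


mu = ln(X2/X1) / dt
= ln(0.5512/0.2116) / 3.71
= 0.2581 per day

0.2581 per day


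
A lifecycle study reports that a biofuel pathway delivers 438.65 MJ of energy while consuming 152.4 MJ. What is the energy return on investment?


EROI = E_out / E_in
= 438.65 / 152.4
= 2.8783

2.8783


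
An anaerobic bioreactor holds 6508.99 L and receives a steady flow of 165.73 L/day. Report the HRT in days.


HRT = V / Q
= 6508.99 / 165.73
= 39.2747 days

39.2747 days


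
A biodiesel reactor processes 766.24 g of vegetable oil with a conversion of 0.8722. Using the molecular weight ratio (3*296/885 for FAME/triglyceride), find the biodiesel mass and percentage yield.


m_FAME = oil * conv * (3 * 296 / 885) = oil * conv * (888/885)
= 766.24 * 0.8722 * 888 / 885
= 670.5800 g
Y = m_FAME / oil * 100 = conv * (888/885) * 100
= 0.8722 * 888 / 885 * 100
= 87.52%

670.5800 g FAME; Y = 87.52%


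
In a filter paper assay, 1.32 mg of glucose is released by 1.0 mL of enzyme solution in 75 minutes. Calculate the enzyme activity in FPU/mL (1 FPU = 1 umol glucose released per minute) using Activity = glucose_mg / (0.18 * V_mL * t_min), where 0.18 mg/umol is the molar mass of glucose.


Activity = glucose_mg / (0.18 mg/umol * V_mL * t_min)
= 1.32 / (0.18 * 1.0 * 75)
= 0.0978 FPU/mL

0.0978 FPU/mL


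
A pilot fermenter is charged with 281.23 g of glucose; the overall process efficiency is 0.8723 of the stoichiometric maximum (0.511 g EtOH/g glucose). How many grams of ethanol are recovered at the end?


Actual ethanol: m = 0.511 * 281.23 * 0.8723
m = 125.3570 g

125.3570 g


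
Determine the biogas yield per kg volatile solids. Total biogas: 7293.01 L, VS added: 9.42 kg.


Y = V / VS
= 7293.01 / 9.42
= 774.2049 L/kg VS

774.2049 L/kg VS


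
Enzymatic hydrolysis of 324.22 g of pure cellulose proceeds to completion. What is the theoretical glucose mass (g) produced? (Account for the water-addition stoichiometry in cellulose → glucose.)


glucose = cellulose * 180/162
= 324.22 * 180/162
= 360.2444 g

360.2444 g


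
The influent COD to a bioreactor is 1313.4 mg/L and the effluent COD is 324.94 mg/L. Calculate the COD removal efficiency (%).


eta = (COD_in - COD_out) / COD_in * 100
= (1313.4 - 324.94) / 1313.4 * 100
= 75.2596%

75.2596%


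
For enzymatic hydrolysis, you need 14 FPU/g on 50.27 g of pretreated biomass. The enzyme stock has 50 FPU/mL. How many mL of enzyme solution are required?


V = dosage * m_sub / activity
V = 14 * 50.27 / 50
V = 14.0756 mL

14.0756 mL


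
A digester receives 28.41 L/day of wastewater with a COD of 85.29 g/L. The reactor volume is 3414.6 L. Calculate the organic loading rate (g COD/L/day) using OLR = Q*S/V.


OLR = Q * S / V
= 28.41 * 85.29 / 3414.6
= 0.7096 g/L/day

0.7096 g/L/day


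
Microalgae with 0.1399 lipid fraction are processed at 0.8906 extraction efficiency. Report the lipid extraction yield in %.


Y = lipid_content * extraction_eff * 100
= 0.1399 * 0.8906 * 100
= 12.4595%

12.4595%


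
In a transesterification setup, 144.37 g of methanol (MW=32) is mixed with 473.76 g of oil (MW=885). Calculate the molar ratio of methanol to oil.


Molar ratio = n_MeOH / n_oil = (MeOH/32) / (oil/885) = (MeOH * 885) / (32 * oil)
= (144.37 * 885) / (32 * 473.76)
= 8.4278

8.4278


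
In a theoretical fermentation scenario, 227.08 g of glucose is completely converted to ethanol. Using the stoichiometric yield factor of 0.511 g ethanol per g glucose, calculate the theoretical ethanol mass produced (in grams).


Theoretical ethanol yield: m_EtOH = 0.511 * m_glucose
m_EtOH = 0.511 * 227.08 = 116.0379 g

116.0379 g


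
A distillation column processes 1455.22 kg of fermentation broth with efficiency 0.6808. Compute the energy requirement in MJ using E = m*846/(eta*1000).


E = m * 846 / (eta * 1000)
= 1455.22 * 846 / (0.6808 * 1000)
= 1808.3374 MJ

1808.3374 MJ


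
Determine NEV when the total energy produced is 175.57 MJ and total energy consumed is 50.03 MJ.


NEV = E_out - E_in
= 175.57 - 50.03
= 125.5400 MJ

125.5400 MJ


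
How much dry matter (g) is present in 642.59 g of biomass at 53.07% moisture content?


Wd = Ww * (1 - MC/100)
= 642.59 * (1 - 53.07/100)
= 301.5675 g

301.5675 g


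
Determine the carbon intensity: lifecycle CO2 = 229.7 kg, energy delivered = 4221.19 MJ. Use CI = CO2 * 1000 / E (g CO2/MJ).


CI = CO2 * 1000 / E
= 229.7 * 1000 / 4221.19
= 54.4159 g CO2/MJ

54.4159 g CO2/MJ


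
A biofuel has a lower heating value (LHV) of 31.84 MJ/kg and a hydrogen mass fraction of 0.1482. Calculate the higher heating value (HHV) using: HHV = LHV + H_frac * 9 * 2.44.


HHV = LHV + H_frac * 9 * 2.44
= 31.84 + 0.1482 * 9 * 2.44
= 35.0945 MJ/kg

35.0945 MJ/kg


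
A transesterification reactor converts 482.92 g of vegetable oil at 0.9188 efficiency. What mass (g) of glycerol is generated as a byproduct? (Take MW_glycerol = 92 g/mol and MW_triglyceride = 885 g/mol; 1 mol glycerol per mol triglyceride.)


glycerol = oil * conv * (92/885)
= 482.92 * 0.9188 * 92 / 885
= 46.1255 g

46.1255 g


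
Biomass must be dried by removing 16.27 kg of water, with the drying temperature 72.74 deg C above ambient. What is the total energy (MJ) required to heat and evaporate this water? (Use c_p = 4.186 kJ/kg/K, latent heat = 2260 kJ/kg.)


E = m_water * (4.186 * dT + 2260) / 1000
= 16.27 * (4.186 * 72.74 + 2260) / 1000
= 41.7242 MJ

41.7242 MJ


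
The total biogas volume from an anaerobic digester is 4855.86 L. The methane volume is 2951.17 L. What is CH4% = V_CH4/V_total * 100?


CH4% = V_CH4 / V_total * 100
= 2951.17 / 4855.86 * 100
= 60.7754%

60.7754%


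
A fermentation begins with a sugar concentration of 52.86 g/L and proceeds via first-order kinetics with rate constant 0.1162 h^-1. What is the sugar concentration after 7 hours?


S = S0 * exp(-k * t)
S = 52.86 * exp(-0.1162 * 7)
S = 23.4354 g/L

23.4354 g/L


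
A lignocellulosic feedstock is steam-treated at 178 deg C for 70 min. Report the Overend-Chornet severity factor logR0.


logR0 = log10(t * exp((T - 100) / 14.75))
= log10(70 * exp((178 - 100) / 14.75))
= 4.1417

4.1417


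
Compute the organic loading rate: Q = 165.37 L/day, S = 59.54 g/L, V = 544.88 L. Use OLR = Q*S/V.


OLR = Q * S / V
= 165.37 * 59.54 / 544.88
= 18.0703 g/L/day

18.0703 g/L/day


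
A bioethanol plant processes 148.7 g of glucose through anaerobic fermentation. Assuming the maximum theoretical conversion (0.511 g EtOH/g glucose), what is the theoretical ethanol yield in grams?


Theoretical ethanol yield: m_EtOH = 0.511 * m_glucose
m_EtOH = 0.511 * 148.7 = 75.9857 g

75.9857 g


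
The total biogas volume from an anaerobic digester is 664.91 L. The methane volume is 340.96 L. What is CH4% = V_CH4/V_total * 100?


CH4% = V_CH4 / V_total * 100
= 340.96 / 664.91 * 100
= 51.2791%

51.2791%


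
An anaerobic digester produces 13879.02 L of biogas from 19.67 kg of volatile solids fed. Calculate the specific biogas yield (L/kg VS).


Y = V / VS
= 13879.02 / 19.67
= 705.5933 L/kg VS

705.5933 L/kg VS


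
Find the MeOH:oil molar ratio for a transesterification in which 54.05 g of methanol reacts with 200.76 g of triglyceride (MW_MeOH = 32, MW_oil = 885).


Molar ratio = n_MeOH / n_oil = (MeOH/32) / (oil/885) = (MeOH * 885) / (32 * oil)
= (54.05 * 885) / (32 * 200.76)
= 7.4458

7.4458


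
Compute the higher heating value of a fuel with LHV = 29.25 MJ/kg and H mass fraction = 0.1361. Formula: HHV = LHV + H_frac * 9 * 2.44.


HHV = LHV + H_frac * 9 * 2.44
= 29.25 + 0.1361 * 9 * 2.44
= 32.2388 MJ/kg

32.2388 MJ/kg


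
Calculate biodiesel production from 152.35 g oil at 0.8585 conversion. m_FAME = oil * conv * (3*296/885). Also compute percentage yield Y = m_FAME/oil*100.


m_FAME = oil * conv * (3 * 296 / 885) = oil * conv * (888/885)
= 152.35 * 0.8585 * 888 / 885
= 131.2358 g
Y = m_FAME / oil * 100 = conv * (888/885) * 100
= 0.8585 * 888 / 885 * 100
= 86.14%

131.2358 g FAME; Y = 86.14%


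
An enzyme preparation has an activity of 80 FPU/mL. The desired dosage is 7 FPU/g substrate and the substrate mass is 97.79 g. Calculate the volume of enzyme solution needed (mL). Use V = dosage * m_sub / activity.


V = dosage * m_sub / activity
V = 7 * 97.79 / 80
V = 8.5566 mL

8.5566 mL


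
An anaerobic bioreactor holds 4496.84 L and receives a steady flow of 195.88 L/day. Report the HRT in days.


HRT = V / Q
= 4496.84 / 195.88
= 22.9571 days

22.9571 days


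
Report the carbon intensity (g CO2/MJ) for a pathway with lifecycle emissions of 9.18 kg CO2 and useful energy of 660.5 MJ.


CI = CO2 * 1000 / E
= 9.18 * 1000 / 660.5
= 13.8986 g CO2/MJ

13.8986 g CO2/MJ


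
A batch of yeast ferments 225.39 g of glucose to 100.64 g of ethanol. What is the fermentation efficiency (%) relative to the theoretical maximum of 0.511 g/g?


Fermentation efficiency = (actual / (0.511 * glucose)) * 100
= (100.64 / (0.511 * 225.39)) * 100
= 87.3806%

87.3806%


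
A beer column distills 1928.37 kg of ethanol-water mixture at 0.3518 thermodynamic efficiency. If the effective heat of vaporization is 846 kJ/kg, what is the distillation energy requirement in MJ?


E = m * 846 / (eta * 1000)
= 1928.37 * 846 / (0.3518 * 1000)
= 4637.2968 MJ

4637.2968 MJ


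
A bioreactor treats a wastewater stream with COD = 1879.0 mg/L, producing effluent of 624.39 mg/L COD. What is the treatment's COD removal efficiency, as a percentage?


eta = (COD_in - COD_out) / COD_in * 100
= (1879.0 - 624.39) / 1879.0 * 100
= 66.7701%

66.7701%


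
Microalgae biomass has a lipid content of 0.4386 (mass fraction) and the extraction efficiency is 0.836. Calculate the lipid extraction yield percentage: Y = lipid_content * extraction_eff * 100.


Y = lipid_content * extraction_eff * 100
= 0.4386 * 0.836 * 100
= 36.6670%

36.6670%


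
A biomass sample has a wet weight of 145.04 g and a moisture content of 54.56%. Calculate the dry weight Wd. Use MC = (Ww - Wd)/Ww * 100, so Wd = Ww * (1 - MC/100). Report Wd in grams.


Wd = Ww * (1 - MC/100)
= 145.04 * (1 - 54.56/100)
= 65.9062 g

65.9062 g


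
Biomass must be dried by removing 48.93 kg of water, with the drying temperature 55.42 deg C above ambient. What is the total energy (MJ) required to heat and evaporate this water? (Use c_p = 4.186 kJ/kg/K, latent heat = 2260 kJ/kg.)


E = m_water * (4.186 * dT + 2260) / 1000
= 48.93 * (4.186 * 55.42 + 2260) / 1000
= 121.9330 MJ

121.9330 MJ


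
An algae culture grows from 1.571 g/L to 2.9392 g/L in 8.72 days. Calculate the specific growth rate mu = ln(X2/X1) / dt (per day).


mu = ln(X2/X1) / dt
= ln(2.9392/1.571) / 8.72
= 0.0718 per day

0.0718 per day


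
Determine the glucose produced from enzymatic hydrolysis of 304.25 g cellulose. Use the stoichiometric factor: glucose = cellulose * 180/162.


glucose = cellulose * 180/162
= 304.25 * 180/162
= 338.0556 g

338.0556 g


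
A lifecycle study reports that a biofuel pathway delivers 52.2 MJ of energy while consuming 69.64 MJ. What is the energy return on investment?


EROI = E_out / E_in
= 52.2 / 69.64
= 0.7496

0.7496


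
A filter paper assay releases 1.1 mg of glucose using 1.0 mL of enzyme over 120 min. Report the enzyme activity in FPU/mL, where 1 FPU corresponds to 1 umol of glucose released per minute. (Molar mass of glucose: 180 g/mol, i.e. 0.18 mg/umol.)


Activity = glucose_mg / (0.18 mg/umol * V_mL * t_min)
= 1.1 / (0.18 * 1.0 * 120)
= 0.0509 FPU/mL

0.0509 FPU/mL


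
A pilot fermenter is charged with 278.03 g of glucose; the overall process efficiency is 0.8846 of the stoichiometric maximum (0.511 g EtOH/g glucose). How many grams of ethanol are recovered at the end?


Actual ethanol: m = 0.511 * 278.03 * 0.8846
m = 125.6781 g

125.6781 g


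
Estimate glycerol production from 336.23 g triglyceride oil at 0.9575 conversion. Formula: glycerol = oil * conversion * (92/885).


glycerol = oil * conv * (92/885)
= 336.23 * 0.9575 * 92 / 885
= 33.4672 g

33.4672 g


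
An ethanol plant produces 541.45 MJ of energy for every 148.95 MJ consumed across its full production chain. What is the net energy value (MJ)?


NEV = E_out - E_in
= 541.45 - 148.95
= 392.5000 MJ

392.5000 MJ


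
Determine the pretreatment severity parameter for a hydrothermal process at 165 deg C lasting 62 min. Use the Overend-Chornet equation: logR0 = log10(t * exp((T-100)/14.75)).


logR0 = log10(t * exp((T - 100) / 14.75))
= log10(62 * exp((165 - 100) / 14.75))
= 3.7062

3.7062


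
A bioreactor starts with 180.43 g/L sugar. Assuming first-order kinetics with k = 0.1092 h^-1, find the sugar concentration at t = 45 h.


S = S0 * exp(-k * t)
S = 180.43 * exp(-0.1092 * 45)
S = 1.3249 g/L

1.3249 g/L


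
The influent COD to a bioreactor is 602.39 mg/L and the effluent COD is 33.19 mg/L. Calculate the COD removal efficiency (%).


eta = (COD_in - COD_out) / COD_in * 100
= (602.39 - 33.19) / 602.39 * 100
= 94.4903%

94.4903%


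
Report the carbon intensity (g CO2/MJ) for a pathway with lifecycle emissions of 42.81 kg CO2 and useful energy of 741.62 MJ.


CI = CO2 * 1000 / E
= 42.81 * 1000 / 741.62
= 57.7250 g CO2/MJ

57.7250 g CO2/MJ


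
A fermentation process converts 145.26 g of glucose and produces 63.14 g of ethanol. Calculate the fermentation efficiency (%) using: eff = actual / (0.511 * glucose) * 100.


Fermentation efficiency = (actual / (0.511 * glucose)) * 100
= (63.14 / (0.511 * 145.26)) * 100
= 85.0624%

85.0624%


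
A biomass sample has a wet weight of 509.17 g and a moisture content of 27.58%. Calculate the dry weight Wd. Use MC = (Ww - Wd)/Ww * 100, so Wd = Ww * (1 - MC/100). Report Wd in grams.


Wd = Ww * (1 - MC/100)
= 509.17 * (1 - 27.58/100)
= 368.7409 g

368.7409 g


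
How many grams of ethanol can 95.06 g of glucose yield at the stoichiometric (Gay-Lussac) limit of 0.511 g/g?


Theoretical ethanol yield: m_EtOH = 0.511 * m_glucose
m_EtOH = 0.511 * 95.06 = 48.5757 g

48.5757 g


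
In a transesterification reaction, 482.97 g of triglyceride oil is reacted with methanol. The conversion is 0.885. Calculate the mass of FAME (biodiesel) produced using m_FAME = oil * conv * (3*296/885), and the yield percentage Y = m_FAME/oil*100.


m_FAME = oil * conv * (3 * 296 / 885) = oil * conv * (888/885)
= 482.97 * 0.885 * 888 / 885
= 428.8774 g
Y = m_FAME / oil * 100 = conv * (888/885) * 100
= 0.885 * 888 / 885 * 100
= 88.80%

428.8774 g FAME; Y = 88.80%


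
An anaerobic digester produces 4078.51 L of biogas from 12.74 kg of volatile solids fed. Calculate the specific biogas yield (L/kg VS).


Y = V / VS
= 4078.51 / 12.74
= 320.1342 L/kg VS

320.1342 L/kg VS


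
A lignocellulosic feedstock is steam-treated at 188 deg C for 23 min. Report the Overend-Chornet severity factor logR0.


logR0 = log10(t * exp((T - 100) / 14.75))
= log10(23 * exp((188 - 100) / 14.75))
= 3.9528

3.9528


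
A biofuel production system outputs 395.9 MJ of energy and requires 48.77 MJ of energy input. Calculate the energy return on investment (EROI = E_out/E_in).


EROI = E_out / E_in
= 395.9 / 48.77
= 8.1177

8.1177


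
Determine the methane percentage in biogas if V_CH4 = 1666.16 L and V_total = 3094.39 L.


CH4% = V_CH4 / V_total * 100
= 1666.16 / 3094.39 * 100
= 53.8445%

53.8445%


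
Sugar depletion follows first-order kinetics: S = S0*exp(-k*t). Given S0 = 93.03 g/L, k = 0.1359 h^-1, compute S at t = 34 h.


S = S0 * exp(-k * t)
S = 93.03 * exp(-0.1359 * 34)
S = 0.9161 g/L

0.9161 g/L


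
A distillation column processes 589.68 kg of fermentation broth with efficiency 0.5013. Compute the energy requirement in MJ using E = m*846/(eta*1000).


E = m * 846 / (eta * 1000)
= 589.68 * 846 / (0.5013 * 1000)
= 995.1512 MJ

995.1512 MJ


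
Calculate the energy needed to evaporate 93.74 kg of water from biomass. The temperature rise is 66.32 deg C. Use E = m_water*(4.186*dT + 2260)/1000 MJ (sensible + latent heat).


E = m_water * (4.186 * dT + 2260) / 1000
= 93.74 * (4.186 * 66.32 + 2260) / 1000
= 237.8761 MJ

237.8761 MJ


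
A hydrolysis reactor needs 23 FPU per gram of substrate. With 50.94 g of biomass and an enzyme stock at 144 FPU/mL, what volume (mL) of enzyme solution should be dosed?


V = dosage * m_sub / activity
V = 23 * 50.94 / 144
V = 8.1362 mL

8.1362 mL


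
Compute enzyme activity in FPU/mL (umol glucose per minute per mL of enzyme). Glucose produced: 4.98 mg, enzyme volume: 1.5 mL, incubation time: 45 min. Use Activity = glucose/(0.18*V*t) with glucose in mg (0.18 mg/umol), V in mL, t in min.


Activity = glucose_mg / (0.18 mg/umol * V_mL * t_min)
= 4.98 / (0.18 * 1.5 * 45)
= 0.4099 FPU/mL

0.4099 FPU/mL


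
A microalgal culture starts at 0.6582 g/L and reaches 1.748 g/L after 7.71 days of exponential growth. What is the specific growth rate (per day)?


mu = ln(X2/X1) / dt
= ln(1.748/0.6582) / 7.71
= 0.1267 per day

0.1267 per day


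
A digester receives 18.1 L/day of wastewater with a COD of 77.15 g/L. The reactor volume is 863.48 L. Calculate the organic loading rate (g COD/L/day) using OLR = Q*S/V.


OLR = Q * S / V
= 18.1 * 77.15 / 863.48
= 1.6172 g/L/day

1.6172 g/L/day


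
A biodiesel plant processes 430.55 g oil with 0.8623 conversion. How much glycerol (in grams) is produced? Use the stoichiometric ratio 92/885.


glycerol = oil * conv * (92/885)
= 430.55 * 0.8623 * 92 / 885
= 38.5946 g

38.5946 g


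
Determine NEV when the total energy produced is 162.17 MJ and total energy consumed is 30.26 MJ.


NEV = E_out - E_in
= 162.17 - 30.26
= 131.9100 MJ

131.9100 MJ


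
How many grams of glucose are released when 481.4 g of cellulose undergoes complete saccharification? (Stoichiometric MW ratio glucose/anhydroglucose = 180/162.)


glucose = cellulose * 180/162
= 481.4 * 180/162
= 534.8889 g

534.8889 g


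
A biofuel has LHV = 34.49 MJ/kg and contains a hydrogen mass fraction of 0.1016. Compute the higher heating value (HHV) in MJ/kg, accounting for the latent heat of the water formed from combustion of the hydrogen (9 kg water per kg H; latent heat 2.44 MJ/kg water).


HHV = LHV + H_frac * 9 * 2.44
= 34.49 + 0.1016 * 9 * 2.44
= 36.7211 MJ/kg

36.7211 MJ/kg


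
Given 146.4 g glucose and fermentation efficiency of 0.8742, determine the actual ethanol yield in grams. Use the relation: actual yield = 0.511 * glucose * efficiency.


Actual ethanol: m = 0.511 * 146.4 * 0.8742
m = 65.3993 g

65.3993 g


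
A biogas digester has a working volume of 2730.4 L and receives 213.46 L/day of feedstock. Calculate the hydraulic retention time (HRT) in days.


HRT = V / Q
= 2730.4 / 213.46
= 12.7912 days

12.7912 days


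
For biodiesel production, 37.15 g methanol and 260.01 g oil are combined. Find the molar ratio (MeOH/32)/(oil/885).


Molar ratio = n_MeOH / n_oil = (MeOH/32) / (oil/885) = (MeOH * 885) / (32 * oil)
= (37.15 * 885) / (32 * 260.01)
= 3.9515

3.9515


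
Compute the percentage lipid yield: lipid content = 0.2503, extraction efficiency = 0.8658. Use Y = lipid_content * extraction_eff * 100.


Y = lipid_content * extraction_eff * 100
= 0.2503 * 0.8658 * 100
= 21.6710%

21.6710%


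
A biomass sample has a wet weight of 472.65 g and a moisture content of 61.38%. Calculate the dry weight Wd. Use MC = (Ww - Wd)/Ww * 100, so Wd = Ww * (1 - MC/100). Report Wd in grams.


Wd = Ww * (1 - MC/100)
= 472.65 * (1 - 61.38/100)
= 182.5374 g

182.5374 g


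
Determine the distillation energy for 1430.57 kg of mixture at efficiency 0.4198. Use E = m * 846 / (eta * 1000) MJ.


E = m * 846 / (eta * 1000)
= 1430.57 * 846 / (0.4198 * 1000)
= 2882.9495 MJ

2882.9495 MJ


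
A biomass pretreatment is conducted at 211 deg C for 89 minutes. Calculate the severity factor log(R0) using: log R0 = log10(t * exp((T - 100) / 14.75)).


logR0 = log10(t * exp((T - 100) / 14.75))
= log10(89 * exp((211 - 100) / 14.75))
= 5.2176

5.2176


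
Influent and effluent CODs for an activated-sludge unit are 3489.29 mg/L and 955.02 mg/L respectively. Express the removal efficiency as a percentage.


eta = (COD_in - COD_out) / COD_in * 100
= (3489.29 - 955.02) / 3489.29 * 100
= 72.6300%

72.6300%


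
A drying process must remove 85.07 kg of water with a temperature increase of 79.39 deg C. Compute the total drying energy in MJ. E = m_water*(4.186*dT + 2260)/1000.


E = m_water * (4.186 * dT + 2260) / 1000
= 85.07 * (4.186 * 79.39 + 2260) / 1000
= 220.5292 MJ

220.5292 MJ


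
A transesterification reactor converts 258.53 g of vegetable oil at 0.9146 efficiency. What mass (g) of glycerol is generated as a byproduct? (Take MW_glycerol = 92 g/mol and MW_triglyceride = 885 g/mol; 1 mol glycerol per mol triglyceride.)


glycerol = oil * conv * (92/885)
= 258.53 * 0.9146 * 92 / 885
= 24.5803 g

24.5803 g


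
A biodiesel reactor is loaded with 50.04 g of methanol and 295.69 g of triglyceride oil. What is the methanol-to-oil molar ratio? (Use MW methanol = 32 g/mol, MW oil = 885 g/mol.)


Molar ratio = n_MeOH / n_oil = (MeOH/32) / (oil/885) = (MeOH * 885) / (32 * oil)
= (50.04 * 885) / (32 * 295.69)
= 4.6803

4.6803


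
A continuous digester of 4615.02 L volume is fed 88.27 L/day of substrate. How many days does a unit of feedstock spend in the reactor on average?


HRT = V / Q
= 4615.02 / 88.27
= 52.2830 days

52.2830 days


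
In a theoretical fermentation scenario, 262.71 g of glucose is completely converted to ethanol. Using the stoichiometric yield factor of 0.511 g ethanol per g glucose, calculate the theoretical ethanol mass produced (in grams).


Theoretical ethanol yield: m_EtOH = 0.511 * m_glucose
m_EtOH = 0.511 * 262.71 = 134.2448 g

134.2448 g


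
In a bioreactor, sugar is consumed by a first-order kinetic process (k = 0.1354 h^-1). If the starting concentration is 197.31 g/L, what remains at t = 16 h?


S = S0 * exp(-k * t)
S = 197.31 * exp(-0.1354 * 16)
S = 22.6096 g/L

22.6096 g/L


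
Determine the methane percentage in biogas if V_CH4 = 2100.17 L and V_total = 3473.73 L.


CH4% = V_CH4 / V_total * 100
= 2100.17 / 3473.73 * 100
= 60.4586%

60.4586%


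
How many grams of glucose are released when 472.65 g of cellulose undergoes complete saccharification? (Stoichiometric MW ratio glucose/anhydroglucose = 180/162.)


glucose = cellulose * 180/162
= 472.65 * 180/162
= 525.1667 g

525.1667 g


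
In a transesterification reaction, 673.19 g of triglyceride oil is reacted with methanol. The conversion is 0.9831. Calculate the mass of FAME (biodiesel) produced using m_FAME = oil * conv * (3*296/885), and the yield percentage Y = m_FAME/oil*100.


m_FAME = oil * conv * (3 * 296 / 885) = oil * conv * (888/885)
= 673.19 * 0.9831 * 888 / 885
= 664.0565 g
Y = m_FAME / oil * 100 = conv * (888/885) * 100
= 0.9831 * 888 / 885 * 100
= 98.64%

664.0565 g FAME; Y = 98.64%


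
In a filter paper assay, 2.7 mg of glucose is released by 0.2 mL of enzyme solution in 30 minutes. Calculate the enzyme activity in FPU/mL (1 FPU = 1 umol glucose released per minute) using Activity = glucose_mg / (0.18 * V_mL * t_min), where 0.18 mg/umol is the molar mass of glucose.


Activity = glucose_mg / (0.18 mg/umol * V_mL * t_min)
= 2.7 / (0.18 * 0.2 * 30)
= 2.5000 FPU/mL

2.5000 FPU/mL


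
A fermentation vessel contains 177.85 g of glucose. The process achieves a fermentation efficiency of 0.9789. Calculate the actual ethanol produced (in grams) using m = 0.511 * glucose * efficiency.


Actual ethanol: m = 0.511 * 177.85 * 0.9789
m = 88.9638 g

88.9638 g


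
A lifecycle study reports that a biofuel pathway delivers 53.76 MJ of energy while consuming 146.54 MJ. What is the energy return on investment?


EROI = E_out / E_in
= 53.76 / 146.54
= 0.3669

0.3669


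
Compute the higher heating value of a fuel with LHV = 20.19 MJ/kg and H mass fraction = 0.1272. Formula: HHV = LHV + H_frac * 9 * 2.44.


HHV = LHV + H_frac * 9 * 2.44
= 20.19 + 0.1272 * 9 * 2.44
= 22.9833 MJ/kg

22.9833 MJ/kg


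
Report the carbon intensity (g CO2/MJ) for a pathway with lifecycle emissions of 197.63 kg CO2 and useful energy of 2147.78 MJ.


CI = CO2 * 1000 / E
= 197.63 * 1000 / 2147.78
= 92.0159 g CO2/MJ

92.0159 g CO2/MJ


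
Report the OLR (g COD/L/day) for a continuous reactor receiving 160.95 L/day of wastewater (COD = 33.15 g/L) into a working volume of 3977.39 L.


OLR = Q * S / V
= 160.95 * 33.15 / 3977.39
= 1.3415 g/L/day

1.3415 g/L/day


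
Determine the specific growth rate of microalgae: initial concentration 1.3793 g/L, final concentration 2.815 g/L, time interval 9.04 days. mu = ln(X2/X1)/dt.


mu = ln(X2/X1) / dt
= ln(2.815/1.3793) / 9.04
= 0.0789 per day

0.0789 per day
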